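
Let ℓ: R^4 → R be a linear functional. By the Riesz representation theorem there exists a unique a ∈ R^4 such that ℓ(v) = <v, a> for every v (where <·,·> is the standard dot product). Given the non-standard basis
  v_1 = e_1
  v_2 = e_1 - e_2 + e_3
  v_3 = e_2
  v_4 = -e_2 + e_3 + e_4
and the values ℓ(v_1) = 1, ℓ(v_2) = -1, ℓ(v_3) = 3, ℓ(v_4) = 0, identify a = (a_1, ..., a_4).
a = (1, 3, 1, 2)

Write a = (a_1, ..., a_4) in the standard basis. For each basis vector v_i, ℓ(v_i) = <v_i, a> is a linear equation in the a_j's. Collect the n equations into a matrix system V a = ℓ, where row i of V is v_i (expressed in the standard basis). Since V is invertible (lower-triangular with 1s on the diagonal, up to permutation), solve by back-substitution:
  V =
[[1, 0, 0, 0],
 [1, -1, 1, 0],
 [0, 1, 0, 0],
 [0, -1, 1, 1]]
  V a = (1, -1, 3, 0)
Solving gives a = (1, 3, 1, 2).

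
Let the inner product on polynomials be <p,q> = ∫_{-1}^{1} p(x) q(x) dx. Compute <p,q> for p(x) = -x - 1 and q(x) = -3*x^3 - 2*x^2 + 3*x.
<p,q> = 8/15

Expand the product: p(x)·q(x) = 3*x^4 + 5*x^3 - x^2 - 3*x.
∫_{-1}^{1} of each monomial x^k gives [2/(k+1) if k even, 0 if k odd]. Integrating term-by-term (or equivalently evaluating the antiderivative F(x) = 3*x^5/5 + 5*x^4/4 - x^3/3 - 3*x^2/2 at the endpoints):
  F(1) − F(−1) = 1/60 − (-31/60) = 8/15.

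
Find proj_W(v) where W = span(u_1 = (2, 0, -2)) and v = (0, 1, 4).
proj_W(v) = (-2, 0, 2)

Set up U = [u_1 | ... | u_1] ∈ R^(3×1). The projector onto W = col(U) is P = U (U^T U)^(-1) U^T.
Compute U^T U =
  [8],
and U^T v = (-8).
Solve U^T U · c = U^T v for the coefficients: c = (-1). The projection is proj_W(v) = U c.
Check: (v - proj_W(v)) · u_1 = 0  (should be 0).
Result: proj_W(v) = (-2, 0, 2).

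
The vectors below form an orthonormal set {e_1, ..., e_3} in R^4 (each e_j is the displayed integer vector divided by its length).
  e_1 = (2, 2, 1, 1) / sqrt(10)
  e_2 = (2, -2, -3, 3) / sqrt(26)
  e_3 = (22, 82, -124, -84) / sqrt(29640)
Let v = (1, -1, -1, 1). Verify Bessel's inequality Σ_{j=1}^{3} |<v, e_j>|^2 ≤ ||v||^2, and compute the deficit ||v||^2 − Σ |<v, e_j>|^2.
Σ |<v, e_j>|^2 = 220/57; ||v||^2 = 4; deficit = 8/57

Write each e_j = u_j / sqrt(<u_j, u_j>) where u_j is the displayed integer vector. Then <v, e_j> = <v, u_j> / sqrt(<u_j, u_j>), so |<v, e_j>|^2 = <v, u_j>^2 / <u_j, u_j>.
Coefficients: <v, e_1> = 0/sqrt(10), <v, e_2> = 10/sqrt(26), <v, e_3> = -20/sqrt(29640).
Square and sum: Σ |<v, e_j>|^2 = 220/57.
Compute ||v||^2 = v·v = 4.
Deficit = 4 − 220/57 = 8/57 ≥ 0, confirming Bessel's inequality. (The deficit equals ||v − Σ <v,e_j> e_j||^2, the squared distance from v to span{e_j}.)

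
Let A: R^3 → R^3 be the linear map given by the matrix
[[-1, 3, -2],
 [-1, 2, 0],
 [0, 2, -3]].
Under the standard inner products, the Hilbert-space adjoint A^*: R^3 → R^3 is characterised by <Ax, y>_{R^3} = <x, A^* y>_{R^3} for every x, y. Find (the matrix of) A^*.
A^* = A^T =
[[-1, -1, 0],
 [3, 2, 2],
 [-2, 0, -3]]

For real matrices with standard dot products, the defining identity <Ax, y> = <x, A^* y> gives (Ax)^T y = x^T (A^*) y, i.e. x^T A^T y = x^T (A^*) y. Since this holds for all x, y, we must have A^* = A^T. Therefore
A^* =
[[-1, -1, 0],
 [3, 2, 2],
 [-2, 0, -3]].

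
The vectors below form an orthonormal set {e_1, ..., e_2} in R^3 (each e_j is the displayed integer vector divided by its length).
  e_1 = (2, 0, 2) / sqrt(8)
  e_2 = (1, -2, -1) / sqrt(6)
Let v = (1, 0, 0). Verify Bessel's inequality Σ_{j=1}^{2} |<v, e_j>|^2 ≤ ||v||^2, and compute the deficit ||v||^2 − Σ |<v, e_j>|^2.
Σ |<v, e_j>|^2 = 2/3; ||v||^2 = 1; deficit = 1/3

Write each e_j = u_j / sqrt(<u_j, u_j>) where u_j is the displayed integer vector. Then <v, e_j> = <v, u_j> / sqrt(<u_j, u_j>), so |<v, e_j>|^2 = <v, u_j>^2 / <u_j, u_j>.
Coefficients: <v, e_1> = 2/sqrt(8), <v, e_2> = 1/sqrt(6).
Square and sum: Σ |<v, e_j>|^2 = 2/3.
Compute ||v||^2 = v·v = 1.
Deficit = 1 − 2/3 = 1/3 ≥ 0, confirming Bessel's inequality. (The deficit equals ||v − Σ <v,e_j> e_j||^2, the squared distance from v to span{e_j}.)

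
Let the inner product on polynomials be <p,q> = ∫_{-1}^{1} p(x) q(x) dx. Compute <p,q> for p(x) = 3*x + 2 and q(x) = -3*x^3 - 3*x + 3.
<p,q> = 12/5

Expand the product: p(x)·q(x) = -9*x^4 - 6*x^3 - 9*x^2 + 3*x + 6.
∫_{-1}^{1} of each monomial x^k gives [2/(k+1) if k even, 0 if k odd]. Integrating term-by-term (or equivalently evaluating the antiderivative F(x) = -9*x^5/5 - 3*x^4/2 - 3*x^3 + 3*x^2/2 + 6*x at the endpoints):
  F(1) − F(−1) = 6/5 − (-6/5) = 12/5.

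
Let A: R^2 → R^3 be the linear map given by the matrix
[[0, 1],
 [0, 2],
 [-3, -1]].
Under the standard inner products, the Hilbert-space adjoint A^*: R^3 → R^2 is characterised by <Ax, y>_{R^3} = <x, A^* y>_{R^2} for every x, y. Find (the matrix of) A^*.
A^* = A^T =
[[0, 0, -3],
 [1, 2, -1]]

For real matrices with standard dot products, the defining identity <Ax, y> = <x, A^* y> gives (Ax)^T y = x^T (A^*) y, i.e. x^T A^T y = x^T (A^*) y. Since this holds for all x, y, we must have A^* = A^T. Therefore
A^* =
[[0, 0, -3],
 [1, 2, -1]].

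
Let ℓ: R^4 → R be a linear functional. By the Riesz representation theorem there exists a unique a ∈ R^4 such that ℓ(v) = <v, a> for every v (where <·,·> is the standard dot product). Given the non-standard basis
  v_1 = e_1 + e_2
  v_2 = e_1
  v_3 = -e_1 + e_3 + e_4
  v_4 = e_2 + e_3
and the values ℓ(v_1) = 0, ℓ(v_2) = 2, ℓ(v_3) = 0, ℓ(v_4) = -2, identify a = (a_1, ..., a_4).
a = (2, -2, 0, 2)

Write a = (a_1, ..., a_4) in the standard basis. For each basis vector v_i, ℓ(v_i) = <v_i, a> is a linear equation in the a_j's. Collect the n equations into a matrix system V a = ℓ, where row i of V is v_i (expressed in the standard basis). Since V is invertible (lower-triangular with 1s on the diagonal, up to permutation), solve by back-substitution:
  V =
[[1, 1, 0, 0],
 [1, 0, 0, 0],
 [-1, 0, 1, 1],
 [0, 1, 1, 0]]
  V a = (0, 2, 0, -2)
Solving gives a = (2, -2, 0, 2).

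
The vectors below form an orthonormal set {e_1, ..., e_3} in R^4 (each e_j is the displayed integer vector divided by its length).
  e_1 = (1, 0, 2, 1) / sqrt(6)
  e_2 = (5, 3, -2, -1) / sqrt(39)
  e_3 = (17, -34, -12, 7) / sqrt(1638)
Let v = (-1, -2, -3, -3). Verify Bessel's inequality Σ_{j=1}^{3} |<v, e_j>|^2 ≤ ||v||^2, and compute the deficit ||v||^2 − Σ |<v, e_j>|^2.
Σ |<v, e_j>|^2 = 136/7; ||v||^2 = 23; deficit = 25/7

Write each e_j = u_j / sqrt(<u_j, u_j>) where u_j is the displayed integer vector. Then <v, e_j> = <v, u_j> / sqrt(<u_j, u_j>), so |<v, e_j>|^2 = <v, u_j>^2 / <u_j, u_j>.
Coefficients: <v, e_1> = -10/sqrt(6), <v, e_2> = -2/sqrt(39), <v, e_3> = 66/sqrt(1638).
Square and sum: Σ |<v, e_j>|^2 = 136/7.
Compute ||v||^2 = v·v = 23.
Deficit = 23 − 136/7 = 25/7 ≥ 0, confirming Bessel's inequality. (The deficit equals ||v − Σ <v,e_j> e_j||^2, the squared distance from v to span{e_j}.)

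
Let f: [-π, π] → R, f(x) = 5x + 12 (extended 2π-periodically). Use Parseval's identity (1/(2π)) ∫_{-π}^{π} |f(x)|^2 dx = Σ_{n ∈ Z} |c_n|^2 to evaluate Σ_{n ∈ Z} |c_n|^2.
Σ |c_n|^2 = 25π^2/3 + 144

Expand and integrate term by term over [-π, π]:
  ∫ (5x)^2 dx = 25·(2π^3/3); ∫ 2·5·(12)·x dx = 0 (odd integrand); ∫ 12^2 dx = 144·2π.
So (1/(2π)) ∫_{-π}^{π} (5x + 12)^2 dx = 25π^2/3 + 144 = 25π^2/3 + 144.
Parseval ⇒ Σ |c_n|^2 = 25π^2/3 + 144.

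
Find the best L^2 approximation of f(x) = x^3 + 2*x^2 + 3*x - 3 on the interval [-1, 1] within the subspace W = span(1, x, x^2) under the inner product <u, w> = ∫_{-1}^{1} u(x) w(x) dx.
g(x) = 2*x^2 + 18*x/5 - 3

The best approximation g ∈ W is the orthogonal projection of f onto W. Writing g = a_0 + a_1 x + a_2 x^2, the coefficients solve the normal equations G · a = b where
  G_{ij} = <φ_i, φ_j> and b_i = <f, φ_i>, with φ_0 = 1, φ_1 = x, φ_2 = x^2.
G =
  [2, 0, 2/3]
  [0, 2/3, 0]
  [2/3, 0, 2/5],
b = (-14/3, 12/5, -6/5).
Solving gives a_0 = -3, a_1 = 18/5, a_2 = 2, so
  g(x) = 2*x^2 + 18*x/5 - 3.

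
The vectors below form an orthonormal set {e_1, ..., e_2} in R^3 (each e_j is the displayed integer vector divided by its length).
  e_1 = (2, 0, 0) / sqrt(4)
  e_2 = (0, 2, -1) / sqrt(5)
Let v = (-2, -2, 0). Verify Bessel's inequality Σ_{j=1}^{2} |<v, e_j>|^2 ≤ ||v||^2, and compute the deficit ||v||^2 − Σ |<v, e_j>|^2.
Σ |<v, e_j>|^2 = 36/5; ||v||^2 = 8; deficit = 4/5

Write each e_j = u_j / sqrt(<u_j, u_j>) where u_j is the displayed integer vector. Then <v, e_j> = <v, u_j> / sqrt(<u_j, u_j>), so |<v, e_j>|^2 = <v, u_j>^2 / <u_j, u_j>.
Coefficients: <v, e_1> = -4/sqrt(4), <v, e_2> = -4/sqrt(5).
Square and sum: Σ |<v, e_j>|^2 = 36/5.
Compute ||v||^2 = v·v = 8.
Deficit = 8 − 36/5 = 4/5 ≥ 0, confirming Bessel's inequality. (The deficit equals ||v − Σ <v,e_j> e_j||^2, the squared distance from v to span{e_j}.)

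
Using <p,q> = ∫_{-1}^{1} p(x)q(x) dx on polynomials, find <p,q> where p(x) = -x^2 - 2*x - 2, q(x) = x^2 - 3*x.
<p,q> = 34/15

Expand the product: p(x)·q(x) = -x^4 + x^3 + 4*x^2 + 6*x.
∫_{-1}^{1} of each monomial x^k gives [2/(k+1) if k even, 0 if k odd]. Integrating term-by-term (or equivalently evaluating the antiderivative F(x) = -x^5/5 + x^4/4 + 4*x^3/3 + 3*x^2 at the endpoints):
  F(1) − F(−1) = 263/60 − (127/60) = 34/15.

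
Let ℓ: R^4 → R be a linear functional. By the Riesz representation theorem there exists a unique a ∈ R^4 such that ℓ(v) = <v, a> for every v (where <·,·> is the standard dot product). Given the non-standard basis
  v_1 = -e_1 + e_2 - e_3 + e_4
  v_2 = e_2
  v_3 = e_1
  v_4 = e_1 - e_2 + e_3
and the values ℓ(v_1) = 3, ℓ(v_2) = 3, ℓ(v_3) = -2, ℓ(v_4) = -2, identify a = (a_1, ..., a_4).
a = (-2, 3, 3, 1)

Write a = (a_1, ..., a_4) in the standard basis. For each basis vector v_i, ℓ(v_i) = <v_i, a> is a linear equation in the a_j's. Collect the n equations into a matrix system V a = ℓ, where row i of V is v_i (expressed in the standard basis). Since V is invertible (lower-triangular with 1s on the diagonal, up to permutation), solve by back-substitution:
  V =
[[-1, 1, -1, 1],
 [0, 1, 0, 0],
 [1, 0, 0, 0],
 [1, -1, 1, 0]]
  V a = (3, 3, -2, -2)
Solving gives a = (-2, 3, 3, 1).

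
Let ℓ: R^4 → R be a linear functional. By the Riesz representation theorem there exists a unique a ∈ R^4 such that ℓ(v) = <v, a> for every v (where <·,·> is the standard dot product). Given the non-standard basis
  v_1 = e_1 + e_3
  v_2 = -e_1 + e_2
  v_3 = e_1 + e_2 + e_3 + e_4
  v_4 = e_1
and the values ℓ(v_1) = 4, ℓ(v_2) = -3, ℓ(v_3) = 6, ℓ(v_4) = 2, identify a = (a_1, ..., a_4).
a = (2, -1, 2, 3)

Write a = (a_1, ..., a_4) in the standard basis. For each basis vector v_i, ℓ(v_i) = <v_i, a> is a linear equation in the a_j's. Collect the n equations into a matrix system V a = ℓ, where row i of V is v_i (expressed in the standard basis). Since V is invertible (lower-triangular with 1s on the diagonal, up to permutation), solve by back-substitution:
  V =
[[1, 0, 1, 0],
 [-1, 1, 0, 0],
 [1, 1, 1, 1],
 [1, 0, 0, 0]]
  V a = (4, -3, 6, 2)
Solving gives a = (2, -1, 2, 3).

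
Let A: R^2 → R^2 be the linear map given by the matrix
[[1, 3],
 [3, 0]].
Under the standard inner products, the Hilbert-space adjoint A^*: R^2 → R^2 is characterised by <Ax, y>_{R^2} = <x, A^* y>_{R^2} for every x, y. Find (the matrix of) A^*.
A^* = A^T =
[[1, 3],
 [3, 0]]

For real matrices with standard dot products, the defining identity <Ax, y> = <x, A^* y> gives (Ax)^T y = x^T (A^*) y, i.e. x^T A^T y = x^T (A^*) y. Since this holds for all x, y, we must have A^* = A^T. Therefore
A^* =
[[1, 3],
 [3, 0]].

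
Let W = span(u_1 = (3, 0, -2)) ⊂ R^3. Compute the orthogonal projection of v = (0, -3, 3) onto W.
proj_W(v) = (-18/13, 0, 12/13)

Set up U = [u_1 | ... | u_1] ∈ R^(3×1). The projector onto W = col(U) is P = U (U^T U)^(-1) U^T.
Compute U^T U =
  [13],
and U^T v = (-6).
Solve U^T U · c = U^T v for the coefficients: c = (-6/13). The projection is proj_W(v) = U c.
Check: (v - proj_W(v)) · u_1 = 0  (should be 0).
Result: proj_W(v) = (-18/13, 0, 12/13).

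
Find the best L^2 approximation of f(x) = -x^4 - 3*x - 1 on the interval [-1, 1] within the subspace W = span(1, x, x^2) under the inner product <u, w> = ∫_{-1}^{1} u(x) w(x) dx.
g(x) = -6*x^2/7 - 3*x - 32/35

The best approximation g ∈ W is the orthogonal projection of f onto W. Writing g = a_0 + a_1 x + a_2 x^2, the coefficients solve the normal equations G · a = b where
  G_{ij} = <φ_i, φ_j> and b_i = <f, φ_i>, with φ_0 = 1, φ_1 = x, φ_2 = x^2.
G =
  [2, 0, 2/3]
  [0, 2/3, 0]
  [2/3, 0, 2/5],
b = (-12/5, -2, -20/21).
Solving gives a_0 = -32/35, a_1 = -3, a_2 = -6/7, so
  g(x) = -6*x^2/7 - 3*x - 32/35.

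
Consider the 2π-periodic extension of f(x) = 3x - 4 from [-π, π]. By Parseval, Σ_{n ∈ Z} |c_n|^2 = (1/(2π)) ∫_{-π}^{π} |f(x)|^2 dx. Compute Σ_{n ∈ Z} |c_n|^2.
Σ |c_n|^2 = 3π^2 + 16

Expand and integrate term by term over [-π, π]:
  ∫ (3x)^2 dx = 9·(2π^3/3); ∫ 2·3·(-4)·x dx = 0 (odd integrand); ∫ (-4)^2 dx = 16·2π.
So (1/(2π)) ∫_{-π}^{π} (3x - 4)^2 dx = 9π^2/3 + 16 = 3π^2 + 16.
Parseval ⇒ Σ |c_n|^2 = 3π^2 + 16.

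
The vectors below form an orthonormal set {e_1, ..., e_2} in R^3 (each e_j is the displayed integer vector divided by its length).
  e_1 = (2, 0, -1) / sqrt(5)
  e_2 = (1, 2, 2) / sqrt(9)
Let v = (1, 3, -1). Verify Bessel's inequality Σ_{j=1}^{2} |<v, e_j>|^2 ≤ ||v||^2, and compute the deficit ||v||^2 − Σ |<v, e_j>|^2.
Σ |<v, e_j>|^2 = 206/45; ||v||^2 = 11; deficit = 289/45

Write each e_j = u_j / sqrt(<u_j, u_j>) where u_j is the displayed integer vector. Then <v, e_j> = <v, u_j> / sqrt(<u_j, u_j>), so |<v, e_j>|^2 = <v, u_j>^2 / <u_j, u_j>.
Coefficients: <v, e_1> = 3/sqrt(5), <v, e_2> = 5/sqrt(9).
Square and sum: Σ |<v, e_j>|^2 = 206/45.
Compute ||v||^2 = v·v = 11.
Deficit = 11 − 206/45 = 289/45 ≥ 0, confirming Bessel's inequality. (The deficit equals ||v − Σ <v,e_j> e_j||^2, the squared distance from v to span{e_j}.)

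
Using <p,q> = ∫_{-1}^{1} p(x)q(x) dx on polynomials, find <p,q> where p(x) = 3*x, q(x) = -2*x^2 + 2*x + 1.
<p,q> = 4

Expand the product: p(x)·q(x) = -6*x^3 + 6*x^2 + 3*x.
∫_{-1}^{1} of each monomial x^k gives [2/(k+1) if k even, 0 if k odd]. Integrating term-by-term (or equivalently evaluating the antiderivative F(x) = -3*x^4/2 + 2*x^3 + 3*x^2/2 at the endpoints):
  F(1) − F(−1) = 2 − (-2) = 4.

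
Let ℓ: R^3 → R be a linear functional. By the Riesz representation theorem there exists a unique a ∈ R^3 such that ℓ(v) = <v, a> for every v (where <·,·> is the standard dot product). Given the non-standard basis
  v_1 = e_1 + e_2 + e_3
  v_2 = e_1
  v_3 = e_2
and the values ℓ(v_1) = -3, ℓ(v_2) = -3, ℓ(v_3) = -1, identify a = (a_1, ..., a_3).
a = (-3, -1, 1)

Write a = (a_1, ..., a_3) in the standard basis. For each basis vector v_i, ℓ(v_i) = <v_i, a> is a linear equation in the a_j's. Collect the n equations into a matrix system V a = ℓ, where row i of V is v_i (expressed in the standard basis). Since V is invertible (lower-triangular with 1s on the diagonal, up to permutation), solve by back-substitution:
  V =
[[1, 1, 1],
 [1, 0, 0],
 [0, 1, 0]]
  V a = (-3, -3, -1)
Solving gives a = (-3, -1, 1).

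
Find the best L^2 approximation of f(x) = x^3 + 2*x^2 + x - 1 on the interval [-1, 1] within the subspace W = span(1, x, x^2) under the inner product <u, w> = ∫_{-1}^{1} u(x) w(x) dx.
g(x) = 2*x^2 + 8*x/5 - 1

The best approximation g ∈ W is the orthogonal projection of f onto W. Writing g = a_0 + a_1 x + a_2 x^2, the coefficients solve the normal equations G · a = b where
  G_{ij} = <φ_i, φ_j> and b_i = <f, φ_i>, with φ_0 = 1, φ_1 = x, φ_2 = x^2.
G =
  [2, 0, 2/3]
  [0, 2/3, 0]
  [2/3, 0, 2/5],
b = (-2/3, 16/15, 2/15).
Solving gives a_0 = -1, a_1 = 8/5, a_2 = 2, so
  g(x) = 2*x^2 + 8*x/5 - 1.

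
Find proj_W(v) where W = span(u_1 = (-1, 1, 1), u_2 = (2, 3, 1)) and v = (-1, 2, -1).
proj_W(v) = (-6/19, 37/38, 27/38)

Set up U = [u_1 | ... | u_2] ∈ R^(3×2). The projector onto W = col(U) is P = U (U^T U)^(-1) U^T.
Compute U^T U =
  [3, 2]
  [2, 14],
and U^T v = (2, 3).
Solve U^T U · c = U^T v for the coefficients: c = (11/19, 5/38). The projection is proj_W(v) = U c.
Check: (v - proj_W(v)) · u_1 = 0  (should be 0).
Check: (v - proj_W(v)) · u_2 = 0  (should be 0).
Result: proj_W(v) = (-6/19, 37/38, 27/38).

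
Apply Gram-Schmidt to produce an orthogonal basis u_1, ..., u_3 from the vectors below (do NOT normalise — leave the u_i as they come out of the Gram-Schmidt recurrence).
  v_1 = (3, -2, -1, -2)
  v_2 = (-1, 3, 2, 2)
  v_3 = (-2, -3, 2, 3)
Orthogonal basis:
  u_1 = (3, -2, -1, -2)
  u_2 = (3/2, 4/3, 7/6, 1/3)
  u_3 = (1/3, -3, 7/3, 7/3)

Apply the Gram-Schmidt recurrence
  u_1 = v_1
  u_i = v_i − Σ_{j<i} ((v_i · u_j) / (u_j · u_j)) · u_j.

Step by step this gives:
  u_1 = (3, -2, -1, -2)
  u_2 = (3/2, 4/3, 7/6, 1/3)
  u_3 = (1/3, -3, 7/3, 7/3)

Orthogonality check:
  u_2 · u_1 = 0 (should be 0)
  u_3 · u_1 = 0 (should be 0)
  u_3 · u_2 = 0 (should be 0)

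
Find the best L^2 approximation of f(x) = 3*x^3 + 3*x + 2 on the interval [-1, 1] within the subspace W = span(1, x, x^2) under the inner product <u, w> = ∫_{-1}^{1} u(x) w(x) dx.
g(x) = 24*x/5 + 2

The best approximation g ∈ W is the orthogonal projection of f onto W. Writing g = a_0 + a_1 x + a_2 x^2, the coefficients solve the normal equations G · a = b where
  G_{ij} = <φ_i, φ_j> and b_i = <f, φ_i>, with φ_0 = 1, φ_1 = x, φ_2 = x^2.
G =
  [2, 0, 2/3]
  [0, 2/3, 0]
  [2/3, 0, 2/5],
b = (4, 16/5, 4/3).
Solving gives a_0 = 2, a_1 = 24/5, a_2 = 0, so
  g(x) = 24*x/5 + 2.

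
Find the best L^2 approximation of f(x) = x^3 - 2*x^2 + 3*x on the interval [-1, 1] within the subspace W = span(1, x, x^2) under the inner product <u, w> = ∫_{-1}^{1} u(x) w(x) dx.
g(x) = -2*x^2 + 18*x/5

The best approximation g ∈ W is the orthogonal projection of f onto W. Writing g = a_0 + a_1 x + a_2 x^2, the coefficients solve the normal equations G · a = b where
  G_{ij} = <φ_i, φ_j> and b_i = <f, φ_i>, with φ_0 = 1, φ_1 = x, φ_2 = x^2.
G =
  [2, 0, 2/3]
  [0, 2/3, 0]
  [2/3, 0, 2/5],
b = (-4/3, 12/5, -4/5).
Solving gives a_0 = 0, a_1 = 18/5, a_2 = -2, so
  g(x) = -2*x^2 + 18*x/5.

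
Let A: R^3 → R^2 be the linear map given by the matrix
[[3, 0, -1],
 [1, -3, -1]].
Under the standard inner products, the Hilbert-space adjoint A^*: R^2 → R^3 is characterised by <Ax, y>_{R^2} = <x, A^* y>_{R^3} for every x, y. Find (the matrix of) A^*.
A^* = A^T =
[[3, 1],
 [0, -3],
 [-1, -1]]

For real matrices with standard dot products, the defining identity <Ax, y> = <x, A^* y> gives (Ax)^T y = x^T (A^*) y, i.e. x^T A^T y = x^T (A^*) y. Since this holds for all x, y, we must have A^* = A^T. Therefore
A^* =
[[3, 1],
 [0, -3],
 [-1, -1]].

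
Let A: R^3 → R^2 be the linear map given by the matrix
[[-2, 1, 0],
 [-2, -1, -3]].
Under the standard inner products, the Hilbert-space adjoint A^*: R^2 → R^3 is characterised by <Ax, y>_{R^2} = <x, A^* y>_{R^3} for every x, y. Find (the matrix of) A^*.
A^* = A^T =
[[-2, -2],
 [1, -1],
 [0, -3]]

For real matrices with standard dot products, the defining identity <Ax, y> = <x, A^* y> gives (Ax)^T y = x^T (A^*) y, i.e. x^T A^T y = x^T (A^*) y. Since this holds for all x, y, we must have A^* = A^T. Therefore
A^* =
[[-2, -2],
 [1, -1],
 [0, -3]].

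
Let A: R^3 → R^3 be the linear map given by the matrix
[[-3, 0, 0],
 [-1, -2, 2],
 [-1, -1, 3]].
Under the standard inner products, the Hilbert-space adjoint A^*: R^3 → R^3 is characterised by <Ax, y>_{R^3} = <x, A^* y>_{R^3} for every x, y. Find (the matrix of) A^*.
A^* = A^T =
[[-3, -1, -1],
 [0, -2, -1],
 [0, 2, 3]]

For real matrices with standard dot products, the defining identity <Ax, y> = <x, A^* y> gives (Ax)^T y = x^T (A^*) y, i.e. x^T A^T y = x^T (A^*) y. Since this holds for all x, y, we must have A^* = A^T. Therefore
A^* =
[[-3, -1, -1],
 [0, -2, -1],
 [0, 2, 3]].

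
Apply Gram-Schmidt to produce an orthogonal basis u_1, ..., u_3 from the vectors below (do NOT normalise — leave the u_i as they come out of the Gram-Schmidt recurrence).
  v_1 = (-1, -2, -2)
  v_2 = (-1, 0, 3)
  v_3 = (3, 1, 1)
Orthogonal basis:
  u_1 = (-1, -2, -2)
  u_2 = (-14/9, -10/9, 17/9)
  u_3 = (18/13, -15/13, 6/13)

Apply the Gram-Schmidt recurrence
  u_1 = v_1
  u_i = v_i − Σ_{j<i} ((v_i · u_j) / (u_j · u_j)) · u_j.

Step by step this gives:
  u_1 = (-1, -2, -2)
  u_2 = (-14/9, -10/9, 17/9)
  u_3 = (18/13, -15/13, 6/13)

Orthogonality check:
  u_2 · u_1 = 0 (should be 0)
  u_3 · u_1 = 0 (should be 0)
  u_3 · u_2 = 0 (should be 0)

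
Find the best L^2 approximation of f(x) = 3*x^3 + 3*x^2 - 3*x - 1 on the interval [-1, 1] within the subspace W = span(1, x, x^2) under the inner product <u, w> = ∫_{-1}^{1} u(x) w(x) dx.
g(x) = 3*x^2 - 6*x/5 - 1

The best approximation g ∈ W is the orthogonal projection of f onto W. Writing g = a_0 + a_1 x + a_2 x^2, the coefficients solve the normal equations G · a = b where
  G_{ij} = <φ_i, φ_j> and b_i = <f, φ_i>, with φ_0 = 1, φ_1 = x, φ_2 = x^2.
G =
  [2, 0, 2/3]
  [0, 2/3, 0]
  [2/3, 0, 2/5],
b = (0, -4/5, 8/15).
Solving gives a_0 = -1, a_1 = -6/5, a_2 = 3, so
  g(x) = 3*x^2 - 6*x/5 - 1.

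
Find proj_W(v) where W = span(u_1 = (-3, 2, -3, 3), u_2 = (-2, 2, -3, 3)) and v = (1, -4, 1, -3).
proj_W(v) = (1, -20/11, 30/11, -30/11)

Set up U = [u_1 | ... | u_2] ∈ R^(4×2). The projector onto W = col(U) is P = U (U^T U)^(-1) U^T.
Compute U^T U =
  [31, 28]
  [28, 26],
and U^T v = (-23, -22).
Solve U^T U · c = U^T v for the coefficients: c = (9/11, -19/11). The projection is proj_W(v) = U c.
Check: (v - proj_W(v)) · u_1 = 0  (should be 0).
Check: (v - proj_W(v)) · u_2 = 0  (should be 0).
Result: proj_W(v) = (1, -20/11, 30/11, -30/11).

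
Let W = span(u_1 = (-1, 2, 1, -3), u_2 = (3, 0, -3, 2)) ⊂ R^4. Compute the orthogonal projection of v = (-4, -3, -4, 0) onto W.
proj_W(v) = (-14/31, -44/31, 14/31, 42/31)

Set up U = [u_1 | ... | u_2] ∈ R^(4×2). The projector onto W = col(U) is P = U (U^T U)^(-1) U^T.
Compute U^T U =
  [15, -12]
  [-12, 22],
and U^T v = (-6, 0).
Solve U^T U · c = U^T v for the coefficients: c = (-22/31, -12/31). The projection is proj_W(v) = U c.
Check: (v - proj_W(v)) · u_1 = 0  (should be 0).
Check: (v - proj_W(v)) · u_2 = 0  (should be 0).
Result: proj_W(v) = (-14/31, -44/31, 14/31, 42/31).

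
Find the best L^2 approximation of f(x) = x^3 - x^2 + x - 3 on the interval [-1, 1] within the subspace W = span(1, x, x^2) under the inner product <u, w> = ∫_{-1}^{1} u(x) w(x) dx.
g(x) = -x^2 + 8*x/5 - 3

The best approximation g ∈ W is the orthogonal projection of f onto W. Writing g = a_0 + a_1 x + a_2 x^2, the coefficients solve the normal equations G · a = b where
  G_{ij} = <φ_i, φ_j> and b_i = <f, φ_i>, with φ_0 = 1, φ_1 = x, φ_2 = x^2.
G =
  [2, 0, 2/3]
  [0, 2/3, 0]
  [2/3, 0, 2/5],
b = (-20/3, 16/15, -12/5).
Solving gives a_0 = -3, a_1 = 8/5, a_2 = -1, so
  g(x) = -x^2 + 8*x/5 - 3.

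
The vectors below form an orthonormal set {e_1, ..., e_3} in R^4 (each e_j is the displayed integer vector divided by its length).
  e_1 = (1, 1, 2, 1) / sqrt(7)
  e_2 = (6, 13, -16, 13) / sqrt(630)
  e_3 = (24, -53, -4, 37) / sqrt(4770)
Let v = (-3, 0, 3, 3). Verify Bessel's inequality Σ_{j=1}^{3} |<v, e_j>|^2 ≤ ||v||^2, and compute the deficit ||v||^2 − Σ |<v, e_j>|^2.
Σ |<v, e_j>|^2 = 342/53; ||v||^2 = 27; deficit = 1089/53

Write each e_j = u_j / sqrt(<u_j, u_j>) where u_j is the displayed integer vector. Then <v, e_j> = <v, u_j> / sqrt(<u_j, u_j>), so |<v, e_j>|^2 = <v, u_j>^2 / <u_j, u_j>.
Coefficients: <v, e_1> = 6/sqrt(7), <v, e_2> = -27/sqrt(630), <v, e_3> = 27/sqrt(4770).
Square and sum: Σ |<v, e_j>|^2 = 342/53.
Compute ||v||^2 = v·v = 27.
Deficit = 27 − 342/53 = 1089/53 ≥ 0, confirming Bessel's inequality. (The deficit equals ||v − Σ <v,e_j> e_j||^2, the squared distance from v to span{e_j}.)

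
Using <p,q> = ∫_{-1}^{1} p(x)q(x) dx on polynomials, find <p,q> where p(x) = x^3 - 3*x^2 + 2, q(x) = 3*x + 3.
<p,q> = 36/5

Expand the product: p(x)·q(x) = 3*x^4 - 6*x^3 - 9*x^2 + 6*x + 6.
∫_{-1}^{1} of each monomial x^k gives [2/(k+1) if k even, 0 if k odd]. Integrating term-by-term (or equivalently evaluating the antiderivative F(x) = 3*x^5/5 - 3*x^4/2 - 3*x^3 + 3*x^2 + 6*x at the endpoints):
  F(1) − F(−1) = 51/10 − (-21/10) = 36/5.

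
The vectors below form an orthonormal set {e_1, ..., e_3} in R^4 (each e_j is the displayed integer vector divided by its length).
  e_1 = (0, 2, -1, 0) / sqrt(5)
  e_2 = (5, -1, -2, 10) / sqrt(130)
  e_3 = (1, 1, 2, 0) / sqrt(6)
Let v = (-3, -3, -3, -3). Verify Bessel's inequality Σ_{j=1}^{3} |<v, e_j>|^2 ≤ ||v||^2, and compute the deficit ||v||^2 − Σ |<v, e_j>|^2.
Σ |<v, e_j>|^2 = 465/13; ||v||^2 = 36; deficit = 3/13

Write each e_j = u_j / sqrt(<u_j, u_j>) where u_j is the displayed integer vector. Then <v, e_j> = <v, u_j> / sqrt(<u_j, u_j>), so |<v, e_j>|^2 = <v, u_j>^2 / <u_j, u_j>.
Coefficients: <v, e_1> = -3/sqrt(5), <v, e_2> = -36/sqrt(130), <v, e_3> = -12/sqrt(6).
Square and sum: Σ |<v, e_j>|^2 = 465/13.
Compute ||v||^2 = v·v = 36.
Deficit = 36 − 465/13 = 3/13 ≥ 0, confirming Bessel's inequality. (The deficit equals ||v − Σ <v,e_j> e_j||^2, the squared distance from v to span{e_j}.)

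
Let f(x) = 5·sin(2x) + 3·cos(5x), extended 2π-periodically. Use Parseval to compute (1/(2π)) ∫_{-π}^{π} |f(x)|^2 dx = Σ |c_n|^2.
Σ |c_n|^2 = 17

Expand |f|^2 and use orthogonality of {sin(nx), cos(mx)} on [-π, π]:
  ∫_{-π}^{π} sin(nx)^2 dx = π, ∫ cos(mx)^2 dx = π, and cross terms integrate to 0.
So ∫_{-π}^{π} f(x)^2 dx = 5^2 · π + 3^2 · π = (25 + 9)π.
Divide by 2π: (25 + 9)/2 = 17.
By Parseval, this equals Σ |c_n|^2.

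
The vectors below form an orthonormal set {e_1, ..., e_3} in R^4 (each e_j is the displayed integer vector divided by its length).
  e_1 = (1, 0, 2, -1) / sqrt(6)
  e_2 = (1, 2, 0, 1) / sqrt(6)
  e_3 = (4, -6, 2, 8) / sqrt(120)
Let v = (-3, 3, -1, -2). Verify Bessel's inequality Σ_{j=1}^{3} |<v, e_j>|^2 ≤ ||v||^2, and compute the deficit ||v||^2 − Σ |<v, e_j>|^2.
Σ |<v, e_j>|^2 = 313/15; ||v||^2 = 23; deficit = 32/15

Write each e_j = u_j / sqrt(<u_j, u_j>) where u_j is the displayed integer vector. Then <v, e_j> = <v, u_j> / sqrt(<u_j, u_j>), so |<v, e_j>|^2 = <v, u_j>^2 / <u_j, u_j>.
Coefficients: <v, e_1> = -3/sqrt(6), <v, e_2> = 1/sqrt(6), <v, e_3> = -48/sqrt(120).
Square and sum: Σ |<v, e_j>|^2 = 313/15.
Compute ||v||^2 = v·v = 23.
Deficit = 23 − 313/15 = 32/15 ≥ 0, confirming Bessel's inequality. (The deficit equals ||v − Σ <v,e_j> e_j||^2, the squared distance from v to span{e_j}.)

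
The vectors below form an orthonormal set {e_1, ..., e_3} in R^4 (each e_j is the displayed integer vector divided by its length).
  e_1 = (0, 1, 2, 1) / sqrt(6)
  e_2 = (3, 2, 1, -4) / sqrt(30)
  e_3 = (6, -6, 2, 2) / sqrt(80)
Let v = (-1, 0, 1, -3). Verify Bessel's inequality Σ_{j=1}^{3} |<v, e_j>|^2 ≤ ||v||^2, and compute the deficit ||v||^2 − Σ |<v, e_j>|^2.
Σ |<v, e_j>|^2 = 19/4; ||v||^2 = 11; deficit = 25/4

Write each e_j = u_j / sqrt(<u_j, u_j>) where u_j is the displayed integer vector. Then <v, e_j> = <v, u_j> / sqrt(<u_j, u_j>), so |<v, e_j>|^2 = <v, u_j>^2 / <u_j, u_j>.
Coefficients: <v, e_1> = -1/sqrt(6), <v, e_2> = 10/sqrt(30), <v, e_3> = -10/sqrt(80).
Square and sum: Σ |<v, e_j>|^2 = 19/4.
Compute ||v||^2 = v·v = 11.
Deficit = 11 − 19/4 = 25/4 ≥ 0, confirming Bessel's inequality. (The deficit equals ||v − Σ <v,e_j> e_j||^2, the squared distance from v to span{e_j}.)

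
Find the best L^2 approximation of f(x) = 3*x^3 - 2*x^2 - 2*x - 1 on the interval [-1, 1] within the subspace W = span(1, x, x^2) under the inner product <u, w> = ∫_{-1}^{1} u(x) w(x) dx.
g(x) = -2*x^2 - x/5 - 1

The best approximation g ∈ W is the orthogonal projection of f onto W. Writing g = a_0 + a_1 x + a_2 x^2, the coefficients solve the normal equations G · a = b where
  G_{ij} = <φ_i, φ_j> and b_i = <f, φ_i>, with φ_0 = 1, φ_1 = x, φ_2 = x^2.
G =
  [2, 0, 2/3]
  [0, 2/3, 0]
  [2/3, 0, 2/5],
b = (-10/3, -2/15, -22/15).
Solving gives a_0 = -1, a_1 = -1/5, a_2 = -2, so
  g(x) = -2*x^2 - x/5 - 1.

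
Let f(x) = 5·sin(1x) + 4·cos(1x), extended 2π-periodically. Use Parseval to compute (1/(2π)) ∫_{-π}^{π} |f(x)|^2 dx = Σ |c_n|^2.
Σ |c_n|^2 = 41/2

Expand |f|^2 and use orthogonality of {sin(nx), cos(mx)} on [-π, π]:
  ∫_{-π}^{π} sin(nx)^2 dx = π, ∫ cos(mx)^2 dx = π, and cross terms integrate to 0.
So ∫_{-π}^{π} f(x)^2 dx = 5^2 · π + 4^2 · π = (25 + 16)π.
Divide by 2π: (25 + 16)/2 = 41/2.
By Parseval, this equals Σ |c_n|^2.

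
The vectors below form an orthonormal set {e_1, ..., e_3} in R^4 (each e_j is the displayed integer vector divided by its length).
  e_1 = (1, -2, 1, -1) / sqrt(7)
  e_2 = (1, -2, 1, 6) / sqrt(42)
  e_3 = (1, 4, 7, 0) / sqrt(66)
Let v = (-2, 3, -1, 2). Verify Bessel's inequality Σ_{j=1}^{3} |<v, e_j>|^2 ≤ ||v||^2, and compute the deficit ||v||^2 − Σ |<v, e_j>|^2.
Σ |<v, e_j>|^2 = 194/11; ||v||^2 = 18; deficit = 4/11

Write each e_j = u_j / sqrt(<u_j, u_j>) where u_j is the displayed integer vector. Then <v, e_j> = <v, u_j> / sqrt(<u_j, u_j>), so |<v, e_j>|^2 = <v, u_j>^2 / <u_j, u_j>.
Coefficients: <v, e_1> = -11/sqrt(7), <v, e_2> = 3/sqrt(42), <v, e_3> = 3/sqrt(66).
Square and sum: Σ |<v, e_j>|^2 = 194/11.
Compute ||v||^2 = v·v = 18.
Deficit = 18 − 194/11 = 4/11 ≥ 0, confirming Bessel's inequality. (The deficit equals ||v − Σ <v,e_j> e_j||^2, the squared distance from v to span{e_j}.)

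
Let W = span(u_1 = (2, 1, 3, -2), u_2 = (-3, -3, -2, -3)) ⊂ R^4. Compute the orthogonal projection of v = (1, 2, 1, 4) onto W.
proj_W(v) = (793/477, 1031/477, 44/159, 1745/477)

Set up U = [u_1 | ... | u_2] ∈ R^(4×2). The projector onto W = col(U) is P = U (U^T U)^(-1) U^T.
Compute U^T U =
  [18, -9]
  [-9, 31],
and U^T v = (-1, -23).
Solve U^T U · c = U^T v for the coefficients: c = (-238/477, -47/53). The projection is proj_W(v) = U c.
Check: (v - proj_W(v)) · u_1 = 0  (should be 0).
Check: (v - proj_W(v)) · u_2 = 0  (should be 0).
Result: proj_W(v) = (793/477, 1031/477, 44/159, 1745/477).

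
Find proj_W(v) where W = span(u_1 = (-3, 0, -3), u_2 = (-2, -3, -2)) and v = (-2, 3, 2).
proj_W(v) = (0, 3, 0)

Set up U = [u_1 | ... | u_2] ∈ R^(3×2). The projector onto W = col(U) is P = U (U^T U)^(-1) U^T.
Compute U^T U =
  [18, 12]
  [12, 17],
and U^T v = (0, -9).
Solve U^T U · c = U^T v for the coefficients: c = (2/3, -1). The projection is proj_W(v) = U c.
Check: (v - proj_W(v)) · u_1 = 0  (should be 0).
Check: (v - proj_W(v)) · u_2 = 0  (should be 0).
Result: proj_W(v) = (0, 3, 0).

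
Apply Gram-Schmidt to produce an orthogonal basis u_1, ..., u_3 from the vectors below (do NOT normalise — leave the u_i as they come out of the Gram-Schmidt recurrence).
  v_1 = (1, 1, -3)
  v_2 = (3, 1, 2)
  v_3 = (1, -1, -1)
Orthogonal basis:
  u_1 = (1, 1, -3)
  u_2 = (35/11, 13/11, 16/11)
  u_3 = (3/5, -33/25, -6/25)

Apply the Gram-Schmidt recurrence
  u_1 = v_1
  u_i = v_i − Σ_{j<i} ((v_i · u_j) / (u_j · u_j)) · u_j.

Step by step this gives:
  u_1 = (1, 1, -3)
  u_2 = (35/11, 13/11, 16/11)
  u_3 = (3/5, -33/25, -6/25)

Orthogonality check:
  u_2 · u_1 = 0 (should be 0)
  u_3 · u_1 = 0 (should be 0)
  u_3 · u_2 = 0 (should be 0)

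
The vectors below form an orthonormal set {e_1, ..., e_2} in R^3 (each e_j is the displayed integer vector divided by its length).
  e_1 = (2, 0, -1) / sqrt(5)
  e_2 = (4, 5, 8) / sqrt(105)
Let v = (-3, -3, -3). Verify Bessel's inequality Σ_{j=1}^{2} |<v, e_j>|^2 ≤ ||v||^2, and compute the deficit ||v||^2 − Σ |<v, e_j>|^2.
Σ |<v, e_j>|^2 = 186/7; ||v||^2 = 27; deficit = 3/7

Write each e_j = u_j / sqrt(<u_j, u_j>) where u_j is the displayed integer vector. Then <v, e_j> = <v, u_j> / sqrt(<u_j, u_j>), so |<v, e_j>|^2 = <v, u_j>^2 / <u_j, u_j>.
Coefficients: <v, e_1> = -3/sqrt(5), <v, e_2> = -51/sqrt(105).
Square and sum: Σ |<v, e_j>|^2 = 186/7.
Compute ||v||^2 = v·v = 27.
Deficit = 27 − 186/7 = 3/7 ≥ 0, confirming Bessel's inequality. (The deficit equals ||v − Σ <v,e_j> e_j||^2, the squared distance from v to span{e_j}.)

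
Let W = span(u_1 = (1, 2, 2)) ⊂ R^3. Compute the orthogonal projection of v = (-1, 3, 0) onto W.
proj_W(v) = (5/9, 10/9, 10/9)

Set up U = [u_1 | ... | u_1] ∈ R^(3×1). The projector onto W = col(U) is P = U (U^T U)^(-1) U^T.
Compute U^T U =
  [9],
and U^T v = (5).
Solve U^T U · c = U^T v for the coefficients: c = (5/9). The projection is proj_W(v) = U c.
Check: (v - proj_W(v)) · u_1 = 0  (should be 0).
Result: proj_W(v) = (5/9, 10/9, 10/9).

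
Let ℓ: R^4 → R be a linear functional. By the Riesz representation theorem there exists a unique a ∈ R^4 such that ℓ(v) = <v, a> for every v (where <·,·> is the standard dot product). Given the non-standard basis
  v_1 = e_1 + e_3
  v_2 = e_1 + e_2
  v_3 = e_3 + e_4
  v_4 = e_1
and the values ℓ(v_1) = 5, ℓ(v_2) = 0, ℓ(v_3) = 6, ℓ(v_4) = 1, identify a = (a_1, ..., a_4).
a = (1, -1, 4, 2)

Write a = (a_1, ..., a_4) in the standard basis. For each basis vector v_i, ℓ(v_i) = <v_i, a> is a linear equation in the a_j's. Collect the n equations into a matrix system V a = ℓ, where row i of V is v_i (expressed in the standard basis). Since V is invertible (lower-triangular with 1s on the diagonal, up to permutation), solve by back-substitution:
  V =
[[1, 0, 1, 0],
 [1, 1, 0, 0],
 [0, 0, 1, 1],
 [1, 0, 0, 0]]
  V a = (5, 0, 6, 1)
Solving gives a = (1, -1, 4, 2).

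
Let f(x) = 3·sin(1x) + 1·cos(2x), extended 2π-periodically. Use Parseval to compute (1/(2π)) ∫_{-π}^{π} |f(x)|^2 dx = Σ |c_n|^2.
Σ |c_n|^2 = 5

Expand |f|^2 and use orthogonality of {sin(nx), cos(mx)} on [-π, π]:
  ∫_{-π}^{π} sin(nx)^2 dx = π, ∫ cos(mx)^2 dx = π, and cross terms integrate to 0.
So ∫_{-π}^{π} f(x)^2 dx = 3^2 · π + 1^2 · π = (9 + 1)π.
Divide by 2π: (9 + 1)/2 = 5.
By Parseval, this equals Σ |c_n|^2.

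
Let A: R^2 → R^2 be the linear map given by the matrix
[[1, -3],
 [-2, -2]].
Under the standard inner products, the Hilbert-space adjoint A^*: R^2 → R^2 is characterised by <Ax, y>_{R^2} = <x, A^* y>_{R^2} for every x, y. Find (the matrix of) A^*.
A^* = A^T =
[[1, -2],
 [-3, -2]]

For real matrices with standard dot products, the defining identity <Ax, y> = <x, A^* y> gives (Ax)^T y = x^T (A^*) y, i.e. x^T A^T y = x^T (A^*) y. Since this holds for all x, y, we must have A^* = A^T. Therefore
A^* =
[[1, -2],
 [-3, -2]].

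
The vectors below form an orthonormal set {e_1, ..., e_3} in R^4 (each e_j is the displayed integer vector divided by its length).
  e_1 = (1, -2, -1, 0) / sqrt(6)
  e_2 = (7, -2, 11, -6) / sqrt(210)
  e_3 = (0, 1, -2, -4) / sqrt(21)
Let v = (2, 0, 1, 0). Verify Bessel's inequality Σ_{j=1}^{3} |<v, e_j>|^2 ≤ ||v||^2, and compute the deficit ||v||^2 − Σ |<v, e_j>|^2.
Σ |<v, e_j>|^2 = 10/3; ||v||^2 = 5; deficit = 5/3

Write each e_j = u_j / sqrt(<u_j, u_j>) where u_j is the displayed integer vector. Then <v, e_j> = <v, u_j> / sqrt(<u_j, u_j>), so |<v, e_j>|^2 = <v, u_j>^2 / <u_j, u_j>.
Coefficients: <v, e_1> = 1/sqrt(6), <v, e_2> = 25/sqrt(210), <v, e_3> = -2/sqrt(21).
Square and sum: Σ |<v, e_j>|^2 = 10/3.
Compute ||v||^2 = v·v = 5.
Deficit = 5 − 10/3 = 5/3 ≥ 0, confirming Bessel's inequality. (The deficit equals ||v − Σ <v,e_j> e_j||^2, the squared distance from v to span{e_j}.)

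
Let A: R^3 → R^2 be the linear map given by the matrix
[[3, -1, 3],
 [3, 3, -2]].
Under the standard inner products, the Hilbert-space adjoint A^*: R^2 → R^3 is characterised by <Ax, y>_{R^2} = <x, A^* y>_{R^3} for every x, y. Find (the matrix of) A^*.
A^* = A^T =
[[3, 3],
 [-1, 3],
 [3, -2]]

For real matrices with standard dot products, the defining identity <Ax, y> = <x, A^* y> gives (Ax)^T y = x^T (A^*) y, i.e. x^T A^T y = x^T (A^*) y. Since this holds for all x, y, we must have A^* = A^T. Therefore
A^* =
[[3, 3],
 [-1, 3],
 [3, -2]].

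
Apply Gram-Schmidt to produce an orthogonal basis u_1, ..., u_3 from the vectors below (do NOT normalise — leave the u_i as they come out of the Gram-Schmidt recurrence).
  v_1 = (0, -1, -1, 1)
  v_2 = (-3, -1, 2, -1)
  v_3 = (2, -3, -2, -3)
Orthogonal basis:
  u_1 = (0, -1, -1, 1)
  u_2 = (-3, -5/3, 4/3, -1/3)
  u_3 = (58/41, -109/41, -44/41, -153/41)

Apply the Gram-Schmidt recurrence
  u_1 = v_1
  u_i = v_i − Σ_{j<i} ((v_i · u_j) / (u_j · u_j)) · u_j.

Step by step this gives:
  u_1 = (0, -1, -1, 1)
  u_2 = (-3, -5/3, 4/3, -1/3)
  u_3 = (58/41, -109/41, -44/41, -153/41)

Orthogonality check:
  u_2 · u_1 = 0 (should be 0)
  u_3 · u_1 = 0 (should be 0)
  u_3 · u_2 = 0 (should be 0)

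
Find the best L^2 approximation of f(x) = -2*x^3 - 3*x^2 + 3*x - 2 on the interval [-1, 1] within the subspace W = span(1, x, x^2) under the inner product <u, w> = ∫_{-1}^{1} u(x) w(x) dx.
g(x) = -3*x^2 + 9*x/5 - 2

The best approximation g ∈ W is the orthogonal projection of f onto W. Writing g = a_0 + a_1 x + a_2 x^2, the coefficients solve the normal equations G · a = b where
  G_{ij} = <φ_i, φ_j> and b_i = <f, φ_i>, with φ_0 = 1, φ_1 = x, φ_2 = x^2.
G =
  [2, 0, 2/3]
  [0, 2/3, 0]
  [2/3, 0, 2/5],
b = (-6, 6/5, -38/15).
Solving gives a_0 = -2, a_1 = 9/5, a_2 = -3, so
  g(x) = -3*x^2 + 9*x/5 - 2.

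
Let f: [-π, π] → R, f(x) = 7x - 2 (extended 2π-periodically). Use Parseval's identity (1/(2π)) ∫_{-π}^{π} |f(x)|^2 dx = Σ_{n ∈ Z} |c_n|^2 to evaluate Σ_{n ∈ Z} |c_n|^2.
Σ |c_n|^2 = 49π^2/3 + 4

Expand and integrate term by term over [-π, π]:
  ∫ (7x)^2 dx = 49·(2π^3/3); ∫ 2·7·(-2)·x dx = 0 (odd integrand); ∫ (-2)^2 dx = 4·2π.
So (1/(2π)) ∫_{-π}^{π} (7x - 2)^2 dx = 49π^2/3 + 4 = 49π^2/3 + 4.
Parseval ⇒ Σ |c_n|^2 = 49π^2/3 + 4.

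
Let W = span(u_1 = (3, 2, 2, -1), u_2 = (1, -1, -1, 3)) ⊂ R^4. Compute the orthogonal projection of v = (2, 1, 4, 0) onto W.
proj_W(v) = (11/4, 7/4, 7/4, -3/4)

Set up U = [u_1 | ... | u_2] ∈ R^(4×2). The projector onto W = col(U) is P = U (U^T U)^(-1) U^T.
Compute U^T U =
  [18, -4]
  [-4, 12],
and U^T v = (16, -3).
Solve U^T U · c = U^T v for the coefficients: c = (9/10, 1/20). The projection is proj_W(v) = U c.
Check: (v - proj_W(v)) · u_1 = 0  (should be 0).
Check: (v - proj_W(v)) · u_2 = 0  (should be 0).
Result: proj_W(v) = (11/4, 7/4, 7/4, -3/4).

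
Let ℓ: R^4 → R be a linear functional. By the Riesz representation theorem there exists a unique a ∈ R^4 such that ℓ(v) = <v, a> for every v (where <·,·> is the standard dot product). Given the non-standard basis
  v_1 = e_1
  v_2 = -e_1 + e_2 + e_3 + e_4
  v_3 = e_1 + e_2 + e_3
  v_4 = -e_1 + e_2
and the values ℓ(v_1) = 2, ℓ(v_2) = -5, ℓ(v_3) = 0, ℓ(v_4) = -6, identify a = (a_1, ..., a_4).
a = (2, -4, 2, -1)

Write a = (a_1, ..., a_4) in the standard basis. For each basis vector v_i, ℓ(v_i) = <v_i, a> is a linear equation in the a_j's. Collect the n equations into a matrix system V a = ℓ, where row i of V is v_i (expressed in the standard basis). Since V is invertible (lower-triangular with 1s on the diagonal, up to permutation), solve by back-substitution:
  V =
[[1, 0, 0, 0],
 [-1, 1, 1, 1],
 [1, 1, 1, 0],
 [-1, 1, 0, 0]]
  V a = (2, -5, 0, -6)
Solving gives a = (2, -4, 2, -1).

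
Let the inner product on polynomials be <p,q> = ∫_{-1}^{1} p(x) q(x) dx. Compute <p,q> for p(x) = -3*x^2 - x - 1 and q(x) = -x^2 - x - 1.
<p,q> = 98/15

Expand the product: p(x)·q(x) = 3*x^4 + 4*x^3 + 5*x^2 + 2*x + 1.
∫_{-1}^{1} of each monomial x^k gives [2/(k+1) if k even, 0 if k odd]. Integrating term-by-term (or equivalently evaluating the antiderivative F(x) = 3*x^5/5 + x^4 + 5*x^3/3 + x^2 + x at the endpoints):
  F(1) − F(−1) = 79/15 − (-19/15) = 98/15.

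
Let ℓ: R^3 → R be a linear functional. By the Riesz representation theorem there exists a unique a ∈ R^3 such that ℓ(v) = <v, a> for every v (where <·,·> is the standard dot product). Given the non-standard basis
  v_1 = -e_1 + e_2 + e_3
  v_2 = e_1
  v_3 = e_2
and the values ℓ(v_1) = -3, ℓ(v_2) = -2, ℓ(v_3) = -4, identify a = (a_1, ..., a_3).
a = (-2, -4, -1)

Write a = (a_1, ..., a_3) in the standard basis. For each basis vector v_i, ℓ(v_i) = <v_i, a> is a linear equation in the a_j's. Collect the n equations into a matrix system V a = ℓ, where row i of V is v_i (expressed in the standard basis). Since V is invertible (lower-triangular with 1s on the diagonal, up to permutation), solve by back-substitution:
  V =
[[-1, 1, 1],
 [1, 0, 0],
 [0, 1, 0]]
  V a = (-3, -2, -4)
Solving gives a = (-2, -4, -1).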